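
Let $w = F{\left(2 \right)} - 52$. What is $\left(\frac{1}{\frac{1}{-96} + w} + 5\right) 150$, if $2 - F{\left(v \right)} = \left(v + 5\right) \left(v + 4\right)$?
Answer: $\frac{6610350}{8833} \approx 748.37$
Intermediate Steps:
$F{\left(v \right)} = 2 - \left(4 + v\right) \left(5 + v\right)$ ($F{\left(v \right)} = 2 - \left(v + 5\right) \left(v + 4\right) = 2 - \left(5 + v\right) \left(4 + v\right) = 2 - \left(4 + v\right) \left(5 + v\right)$)
$w = -92$ ($w = \left(-18 - 2^{2} - 18\right) - 52 = \left(-18 - 4 - 18\right) - 52 = -40 - 52 = -92$)
$\left(\frac{1}{\frac{1}{-96} + w} + 5\right) 150 = \left(\frac{1}{\frac{1}{-96} - 92} + 5\right) 150 = \left(\frac{1}{- \frac{1}{96} - 92} + 5\right) 150 = \left(\frac{1}{- \frac{8833}{96}} + 5\right) 150 = \left(- \frac{96}{8833} + 5\right) 150 = \frac{44069}{8833} \cdot 150 = \frac{6610350}{8833}$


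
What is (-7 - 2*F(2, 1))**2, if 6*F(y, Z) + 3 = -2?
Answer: 256/9 ≈ 28.444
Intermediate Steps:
F(y, Z) = -5/6 (F(y, Z) = -1/2 + (1/6)*(-2) = -1/2 - 1/3 = -5/6)
(-7 - 2*F(2, 1))**2 = (-7 - 2*(-5/6))**2 = (-7 + 5/3)**2 = (-16/3)**2 = 256/9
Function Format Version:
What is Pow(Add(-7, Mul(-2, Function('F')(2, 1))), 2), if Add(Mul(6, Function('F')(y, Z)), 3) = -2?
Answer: Rational(256, 9) ≈ 28.444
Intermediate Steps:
Function('F')(y, Z) = Rational(-5, 6) (Function('F')(y, Z) = Add(Rational(-1, 2), Mul(Rational(1, 6), -2)) = Add(Rational(-1, 2), Rational(-1, 3)) = Rational(-5, 6))
Pow(Add(-7, Mul(-2, Function('F')(2, 1))), 2) = Pow(Add(-7, Mul(-2, Rational(-5, 6))), 2) = Pow(Add(-7, Rational(5, 3)), 2) = Pow(Rational(-16, 3), 2) = Rational(256, 9)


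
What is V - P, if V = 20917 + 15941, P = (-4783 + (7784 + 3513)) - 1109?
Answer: 31453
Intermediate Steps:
P = 5405 (P = (-4783 + 11297) - 1109 = 6514 - 1109 = 5405)
V = 36858
V - P = 36858 - 1*5405 = 36858 - 5405 = 31453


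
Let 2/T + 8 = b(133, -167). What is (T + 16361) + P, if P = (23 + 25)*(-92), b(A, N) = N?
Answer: 2090373/175 ≈ 11945.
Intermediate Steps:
T = -2/175 (T = 2/(-8 - 167) = 2/(-175) = 2*(-1/175) = -2/175 ≈ -0.011429)
P = -4416 (P = 48*(-92) = -4416)
(T + 16361) + P = (-2/175 + 16361) - 4416 = 2863173/175 - 4416 = 2090373/175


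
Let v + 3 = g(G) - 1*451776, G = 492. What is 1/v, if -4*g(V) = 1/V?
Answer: -1968/889101073 ≈ -2.2135e-6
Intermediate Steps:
g(V) = -1/(4*V)
v = -889101073/1968 (v = -3 + (-1/4/492 - 1*451776) = -3 + (-1/4*1/492 - 451776) = -3 + (-1/1968 - 451776) = -3 - 889095169/1968 = -889101073/1968 ≈ -4.5178e+5)
1/v = 1/(-889101073/1968) = -1968/889101073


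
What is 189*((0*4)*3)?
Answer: 0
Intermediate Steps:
189*((0*4)*3) = 189*(0*3) = 189*0 = 0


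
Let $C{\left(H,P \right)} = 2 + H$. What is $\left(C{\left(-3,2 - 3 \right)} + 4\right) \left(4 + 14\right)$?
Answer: $54$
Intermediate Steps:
$\left(C{\left(-3,2 - 3 \right)} + 4\right) \left(4 + 14\right) = \left(\left(2 - 3\right) + 4\right) \left(4 + 14\right) = \left(-1 + 4\right) 18 = 3 \cdot 18 = 54$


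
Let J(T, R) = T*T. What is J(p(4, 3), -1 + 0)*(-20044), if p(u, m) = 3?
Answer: -180396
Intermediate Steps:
J(T, R) = T²
J(p(4, 3), -1 + 0)*(-20044) = 3²*(-20044) = 9*(-20044) = -180396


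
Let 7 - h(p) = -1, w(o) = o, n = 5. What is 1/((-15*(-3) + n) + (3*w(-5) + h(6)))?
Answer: 1/43 ≈ 0.023256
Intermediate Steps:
h(p) = 8 (h(p) = 7 - 1*(-1) = 7 + 1 = 8)
1/((-15*(-3) + n) + (3*w(-5) + h(6))) = 1/((-15*(-3) + 5) + (3*(-5) + 8)) = 1/((45 + 5) + (-15 + 8)) = 1/(50 - 7) = 1/43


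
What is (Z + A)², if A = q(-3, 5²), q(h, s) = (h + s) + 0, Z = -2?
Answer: 400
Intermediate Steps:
q(h, s) = h + s
A = 22 (A = -3 + 5² = -3 + 25 = 22)
(Z + A)² = (-2 + 22)² = 20² = 400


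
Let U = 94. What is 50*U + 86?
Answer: 4786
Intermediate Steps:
50*U + 86 = 50*94 + 86 = 4700 + 86 = 4786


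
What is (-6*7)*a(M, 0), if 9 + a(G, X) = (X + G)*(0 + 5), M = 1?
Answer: 168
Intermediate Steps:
a(G, X) = -9 + 5*G + 5*X (a(G, X) = -9 + (X + G)*(0 + 5) = -9 + (G + X)*5 = -9 + (5*G + 5*X) = -9 + 5*G + 5*X)
(-6*7)*a(M, 0) = (-6*7)*(-9 + 5*1 + 5*0) = -42*(-9 + 5 + 0) = -42*(-4) = 168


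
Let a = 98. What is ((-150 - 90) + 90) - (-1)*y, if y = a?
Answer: -52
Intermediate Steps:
y = 98
((-150 - 90) + 90) - (-1)*y = ((-150 - 90) + 90) - (-1)*98 = (-240 + 90) - 1*(-98) = -150 + 98 = -52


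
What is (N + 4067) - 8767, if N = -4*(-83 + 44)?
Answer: -4544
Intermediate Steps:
N = 156 (N = -4*(-39) = 156)
(N + 4067) - 8767 = (156 + 4067) - 8767 = 4223 - 8767 = -4544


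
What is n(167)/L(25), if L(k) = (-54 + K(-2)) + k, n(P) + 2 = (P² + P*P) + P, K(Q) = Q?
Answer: -55943/31 ≈ -1804.6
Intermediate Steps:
n(P) = -2 + P + 2*P² (n(P) = -2 + ((P² + P*P) + P) = -2 + ((P² + P²) + P) = -2 + (2*P² + P) = -2 + (P + 2*P²) = -2 + P + 2*P²)
L(k) = -56 + k (L(k) = (-54 - 2) + k = -56 + k)
n(167)/L(25) = (-2 + 167 + 2*167²)/(-56 + 25) = (-2 + 167 + 2*27889)/(-31) = (-2 + 167 + 55778)*(-1/31) = 55943*(-1/31) = -55943/31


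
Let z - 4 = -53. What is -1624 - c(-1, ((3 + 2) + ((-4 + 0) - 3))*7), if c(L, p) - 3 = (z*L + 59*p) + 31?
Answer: -881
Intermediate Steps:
z = -49 (z = 4 - 53 = -49)
c(L, p) = 34 - 49*L + 59*p (c(L, p) = 3 + ((-49*L + 59*p) + 31) = 3 + (31 - 49*L + 59*p) = 34 - 49*L + 59*p)
-1624 - c(-1, ((3 + 2) + ((-4 + 0) - 3))*7) = -1624 - (34 - 49*(-1) + 59*(((3 + 2) + ((-4 + 0) - 3))*7)) = -1624 - (34 + 49 + 59*((5 + (-4 - 3))*7)) = -1624 - (34 + 49 + 59*((5 - 7)*7)) = -1624 - (34 + 49 + 59*(-2*7)) = -1624 - (34 + 49 + 59*(-14)) = -1624 - (34 + 49 - 826) = -1624 - 1*(-743) = -1624 + 743 = -881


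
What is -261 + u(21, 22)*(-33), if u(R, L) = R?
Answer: -954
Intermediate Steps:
-261 + u(21, 22)*(-33) = -261 + 21*(-33) = -261 - 693 = -954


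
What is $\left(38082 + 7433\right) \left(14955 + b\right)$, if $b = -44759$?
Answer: $-1356529060$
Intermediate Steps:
$\left(38082 + 7433\right) \left(14955 + b\right) = \left(38082 + 7433\right) \left(14955 - 44759\right) = 45515 \left(-29804\right) = -1356529060$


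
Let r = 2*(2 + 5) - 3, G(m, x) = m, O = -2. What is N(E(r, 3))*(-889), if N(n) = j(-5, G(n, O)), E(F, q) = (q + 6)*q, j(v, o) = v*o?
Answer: 120015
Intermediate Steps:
j(v, o) = o*v
r = 11 (r = 2*7 - 3 = 14 - 3 = 11)
E(F, q) = q*(6 + q) (E(F, q) = (6 + q)*q = q*(6 + q))
N(n) = -5*n (N(n) = n*(-5) = -5*n)
N(E(r, 3))*(-889) = -15*(6 + 3)*(-889) = -15*9*(-889) = -5*27*(-889) = -135*(-889) = 120015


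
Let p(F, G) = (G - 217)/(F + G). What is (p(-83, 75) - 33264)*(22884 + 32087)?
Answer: -7310318435/4 ≈ -1.8276e+9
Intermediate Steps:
p(F, G) = (-217 + G)/(F + G)
(p(-83, 75) - 33264)*(22884 + 32087) = ((-217 + 75)/(-83 + 75) - 33264)*(22884 + 32087) = (-142/(-8) - 33264)*54971 = (-⅛*(-142) - 33264)*54971 = (71/4 - 33264)*54971 = -132985/4*54971 = -7310318435/4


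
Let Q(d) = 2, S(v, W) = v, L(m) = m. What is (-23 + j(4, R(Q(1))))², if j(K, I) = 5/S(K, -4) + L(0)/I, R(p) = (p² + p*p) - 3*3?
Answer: 7569/16 ≈ 473.06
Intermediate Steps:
R(p) = -9 + 2*p² (R(p) = (p² + p²) - 9 = 2*p² - 9 = -9 + 2*p²)
j(K, I) = 5/K (j(K, I) = 5/K + 0/I = 5/K + 0 = 5/K)
(-23 + j(4, R(Q(1))))² = (-23 + 5/4)² = (-87/4)² = 7569/16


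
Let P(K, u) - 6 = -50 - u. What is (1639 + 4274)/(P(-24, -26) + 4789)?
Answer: 5913/4771 ≈ 1.2394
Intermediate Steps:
P(K, u) = -44 - u (P(K, u) = 6 + (-50 - u) = -44 - u)
(1639 + 4274)/(P(-24, -26) + 4789) = (1639 + 4274)/((-44 - 1*(-26)) + 4789) = 5913/((-44 + 26) + 4789) = 5913/(-18 + 4789) = 5913/4771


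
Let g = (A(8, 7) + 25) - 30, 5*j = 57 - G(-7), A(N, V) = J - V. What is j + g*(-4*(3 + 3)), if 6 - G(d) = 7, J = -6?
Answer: 2218/5 ≈ 443.60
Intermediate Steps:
G(d) = -1 (G(d) = 6 - 1*7 = 6 - 7 = -1)
A(N, V) = -6 - V
j = 58/5 (j = (57 - 1*(-1))/5 = (57 + 1)/5 = (⅕)*58 = 58/5 ≈ 11.600)
g = -18 (g = ((-6 - 1*7) + 25) - 30 = ((-6 - 7) + 25) - 30 = (-13 + 25) - 30 = 12 - 30 = -18)
j + g*(-4*(3 + 3)) = 58/5 - (-72)*(3 + 3) = 58/5 - (-72)*6 = 58/5 - 18*(-24) = 58/5 + 432 = 2218/5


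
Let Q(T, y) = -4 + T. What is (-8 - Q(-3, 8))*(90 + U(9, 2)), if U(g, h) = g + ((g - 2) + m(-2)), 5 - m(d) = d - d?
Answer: -111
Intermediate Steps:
m(d) = 5 (m(d) = 5 - (d - d) = 5 - 1*0 = 5 + 0 = 5)
U(g, h) = 3 + 2*g (U(g, h) = g + ((g - 2) + 5) = g + ((-2 + g) + 5) = g + (3 + g) = 3 + 2*g)
(-8 - Q(-3, 8))*(90 + U(9, 2)) = (-8 - (-4 - 3))*(90 + (3 + 2*9)) = (-8 - 1*(-7))*(90 + (3 + 18)) = (-8 + 7)*(90 + 21) = -1*111 = -111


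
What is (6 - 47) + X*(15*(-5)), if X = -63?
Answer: 4684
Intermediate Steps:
(6 - 47) + X*(15*(-5)) = (6 - 47) - 945*(-5) = -41 - 63*(-75) = -41 + 4725 = 4684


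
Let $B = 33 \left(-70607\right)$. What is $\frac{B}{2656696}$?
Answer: $- \frac{2330031}{2656696} \approx -0.87704$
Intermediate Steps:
$B = -2330031$
$\frac{B}{2656696} = - \frac{2330031}{2656696}$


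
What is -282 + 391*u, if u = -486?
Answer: -190308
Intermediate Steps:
-282 + 391*u = -282 + 391*(-486) = -282 - 190026 = -190308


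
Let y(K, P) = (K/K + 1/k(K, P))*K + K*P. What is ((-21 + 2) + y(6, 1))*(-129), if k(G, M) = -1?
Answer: 1677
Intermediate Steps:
y(K, P) = K*P (y(K, P) = (K/K + 1/(-1))*K + K*P = (1 + 1*(-1))*K + K*P = (1 - 1)*K + K*P = 0*K + K*P = 0 + K*P = K*P)
((-21 + 2) + y(6, 1))*(-129) = ((-21 + 2) + 6*1)*(-129) = (-19 + 6)*(-129) = -13*(-129) = 1677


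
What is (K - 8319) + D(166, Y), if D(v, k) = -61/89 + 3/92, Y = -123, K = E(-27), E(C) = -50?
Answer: -68530717/8188 ≈ -8369.7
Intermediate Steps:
K = -50
D(v, k) = -5345/8188 (D(v, k) = -61*1/89 + 3*(1/92) = -61/89 + 3/92 = -5345/8188)
(K - 8319) + D(166, Y) = (-50 - 8319) - 5345/8188 = -8369 - 5345/8188 = -68530717/8188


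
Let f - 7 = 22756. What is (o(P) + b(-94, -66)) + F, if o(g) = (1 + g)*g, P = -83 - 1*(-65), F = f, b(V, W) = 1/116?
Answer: 2676005/116 ≈ 23069.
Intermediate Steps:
f = 22763 (f = 7 + 22756 = 22763)
b(V, W) = 1/116
F = 22763
P = -18 (P = -83 + 65 = -18)
o(g) = g*(1 + g)
(o(P) + b(-94, -66)) + F = (-18*(1 - 18) + 1/116) + 22763 = (-18*(-17) + 1/116) + 22763 = (306 + 1/116) + 22763 = 35497/116 + 22763 = 2676005/116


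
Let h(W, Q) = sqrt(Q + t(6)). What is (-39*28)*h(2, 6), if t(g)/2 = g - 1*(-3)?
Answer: -2184*sqrt(6) ≈ -5349.7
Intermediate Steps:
t(g) = 6 + 2*g (t(g) = 2*(g - 1*(-3)) = 2*(g + 3) = 2*(3 + g) = 6 + 2*g)
h(W, Q) = sqrt(18 + Q) (h(W, Q) = sqrt(Q + (6 + 2*6)) = sqrt(Q + (6 + 12)) = sqrt(Q + 18) = sqrt(18 + Q))
(-39*28)*h(2, 6) = (-39*28)*sqrt(18 + 6) = -2184*sqrt(6)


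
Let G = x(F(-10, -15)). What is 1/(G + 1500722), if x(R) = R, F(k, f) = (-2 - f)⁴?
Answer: 1/1529283 ≈ 6.5390e-7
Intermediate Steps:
G = 28561 (G = (2 - 15)⁴ = (-13)⁴ = 28561)
1/(G + 1500722) = 1/(28561 + 1500722) = 1/1529283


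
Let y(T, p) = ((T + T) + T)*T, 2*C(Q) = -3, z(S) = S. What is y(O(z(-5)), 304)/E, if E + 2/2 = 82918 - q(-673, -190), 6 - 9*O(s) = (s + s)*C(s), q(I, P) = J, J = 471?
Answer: 1/27482 ≈ 3.6387e-5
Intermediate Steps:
q(I, P) = 471
C(Q) = -3/2 (C(Q) = (½)*(-3) = -3/2)
O(s) = ⅔ + s/3 (O(s) = ⅔ - (s + s)*(-3)/(9*2) = ⅔ - 2*s*(-3)/(9*2) = ⅔ - (-1)*s/3 = ⅔ + s/3)
y(T, p) = 3*T² (y(T, p) = (2*T + T)*T = (3*T)*T = 3*T²)
E = 82446 (E = -1 + (82918 - 1*471) = -1 + (82918 - 471) = -1 + 82447 = 82446)
y(O(z(-5)), 304)/E = (3*(⅔ + (⅓)*(-5))²)/82446 = (3*(⅔ - 5/3)²)*(1/82446) = (3*(-1)²)*(1/82446) = (3*1)*(1/82446) = 3*(1/82446) = 1/27482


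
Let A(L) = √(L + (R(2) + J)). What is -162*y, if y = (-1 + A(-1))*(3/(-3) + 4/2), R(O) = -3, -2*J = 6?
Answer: 162 - 162*I*√7 ≈ 162.0 - 428.61*I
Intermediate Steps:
J = -3 (J = -½*6 = -3)
A(L) = √(-6 + L) (A(L) = √(L + (-3 - 3)) = √(L - 6) = √(-6 + L))
y = -1 + I*√7 (y = (-1 + √(-6 - 1))*(3/(-3) + 4/2) = (-1 + √(-7))*(3*(-⅓) + 4*(½)) = (-1 + I*√7)*(-1 + 2) = (-1 + I*√7)*1 = -1 + I*√7 ≈ -1.0 + 2.6458*I)
-162*y = -162*(-1 + I*√7) = 162 - 162*I*√7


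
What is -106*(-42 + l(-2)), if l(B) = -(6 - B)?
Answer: 5300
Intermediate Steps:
l(B) = -6 + B
-106*(-42 + l(-2)) = -106*(-42 + (-6 - 2)) = -106*(-42 - 8) = -106*(-50) = 5300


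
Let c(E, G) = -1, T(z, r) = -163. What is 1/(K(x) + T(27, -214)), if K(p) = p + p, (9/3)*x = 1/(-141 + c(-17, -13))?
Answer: -213/34720 ≈ -0.0061348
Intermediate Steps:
x = -1/426 (x = 1/(3*(-141 - 1)) = (⅓)/(-142) = (⅓)*(-1/142) = -1/426 ≈ -0.0023474)
K(p) = 2*p
1/(K(x) + T(27, -214)) = 1/(2*(-1/426) - 163) = 1/(-1/213 - 163) = 1/(-34720/213) = -213/34720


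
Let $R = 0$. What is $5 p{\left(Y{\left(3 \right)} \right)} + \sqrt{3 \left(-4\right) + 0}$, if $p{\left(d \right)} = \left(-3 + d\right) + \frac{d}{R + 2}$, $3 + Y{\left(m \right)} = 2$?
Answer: $- \frac{45}{2} + 2 i \sqrt{3} \approx -22.5 + 3.4641 i$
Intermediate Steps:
$Y{\left(m \right)} = -1$ ($Y{\left(m \right)} = -3 + 2 = -1$)
$p{\left(d \right)} = -3 + \frac{3 d}{2}$ ($p{\left(d \right)} = \left(-3 + d\right) + \frac{d}{0 + 2} = \left(-3 + d\right) + \frac{d}{2} = -3 + \frac{3 d}{2}$)
$5 p{\left(Y{\left(3 \right)} \right)} + \sqrt{3 \left(-4\right) + 0} = 5 \left(-3 + \frac{3}{2} \left(-1\right)\right) + \sqrt{3 \left(-4\right) + 0} = 5 \left(-3 - \frac{3}{2}\right) + \sqrt{-12 + 0} = 5 \left(- \frac{9}{2}\right) + \sqrt{-12} = - \frac{45}{2} + 2 i \sqrt{3}$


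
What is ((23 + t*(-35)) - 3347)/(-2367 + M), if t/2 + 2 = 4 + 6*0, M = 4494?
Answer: -3464/2127 ≈ -1.6286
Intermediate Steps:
t = 4 (t = -4 + 2*(4 + 6*0) = -4 + 2*(4 + 0) = -4 + 2*4 = -4 + 8 = 4)
((23 + t*(-35)) - 3347)/(-2367 + M) = ((23 + 4*(-35)) - 3347)/(-2367 + 4494) = ((23 - 140) - 3347)/2127 = (-117 - 3347)*(1/2127) = -3464*1/2127 = -3464/2127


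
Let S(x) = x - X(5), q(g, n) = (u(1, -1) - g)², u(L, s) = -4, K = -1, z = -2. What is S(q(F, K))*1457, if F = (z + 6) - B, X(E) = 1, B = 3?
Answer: 34968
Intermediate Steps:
F = 1 (F = (-2 + 6) - 1*3 = 4 - 3 = 1)
q(g, n) = (-4 - g)²
S(x) = -1 + x (S(x) = x - 1*1 = x - 1 = -1 + x)
S(q(F, K))*1457 = (-1 + (4 + 1)²)*1457 = (-1 + 5²)*1457 = (-1 + 25)*1457 = 24*1457 = 34968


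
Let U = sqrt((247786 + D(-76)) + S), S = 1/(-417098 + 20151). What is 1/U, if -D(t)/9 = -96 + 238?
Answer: sqrt(1553660260575521)/19570122215 ≈ 0.0020141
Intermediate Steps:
S = -1/396947 (S = 1/(-396947) = -1/396947 ≈ -2.5192e-6)
D(t) = -1278 (D(t) = -9*(-96 + 238) = -9*142 = -1278)
U = 5*sqrt(1553660260575521)/396947 (U = sqrt((247786 - 1278) - 1/396947) = sqrt(246508 - 1/396947) = sqrt(97850611075/396947) = 5*sqrt(1553660260575521)/396947 ≈ 496.50)
1/U = 1/(5*sqrt(1553660260575521)/396947) = sqrt(1553660260575521)/19570122215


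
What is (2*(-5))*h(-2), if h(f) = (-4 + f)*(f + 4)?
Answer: 120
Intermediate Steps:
h(f) = (-4 + f)*(4 + f)
(2*(-5))*h(-2) = (2*(-5))*(-16 + (-2)²) = -10*(-16 + 4) = -10*(-12) = 120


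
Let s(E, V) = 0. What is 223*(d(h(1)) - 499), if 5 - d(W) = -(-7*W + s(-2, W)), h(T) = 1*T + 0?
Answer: -111723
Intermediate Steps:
h(T) = T (h(T) = T + 0 = T)
d(W) = 5 - 7*W (d(W) = 5 - (-1)*(-7*W + 0) = 5 - (-1)*(-7*W) = 5 - 7*W)
223*(d(h(1)) - 499) = 223*((5 - 7*1) - 499) = 223*((5 - 7) - 499) = 223*(-2 - 499) = 223*(-501) = -111723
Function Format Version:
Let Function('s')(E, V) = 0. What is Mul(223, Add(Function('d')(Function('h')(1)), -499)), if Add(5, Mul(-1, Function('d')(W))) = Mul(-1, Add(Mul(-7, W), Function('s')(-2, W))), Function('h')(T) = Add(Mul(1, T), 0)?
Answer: -111723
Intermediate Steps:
Function('h')(T) = T (Function('h')(T) = Add(T, 0) = T)
Function('d')(W) = Add(5, Mul(-7, W)) (Function('d')(W) = Add(5, Mul(-1, Mul(-1, Add(Mul(-7, W), 0)))) = Add(5, Mul(-1, Mul(-1, Mul(-7, W)))) = Add(5, Mul(-1, Mul(7, W))) = Add(5, Mul(-7, W)))
Mul(223, Add(Function('d')(Function('h')(1)), -499)) = Mul(223, Add(Add(5, Mul(-7, 1)), -499)) = Mul(223, Add(Add(5, -7), -499)) = Mul(223, Add(-2, -499)) = Mul(223, -501) = -111723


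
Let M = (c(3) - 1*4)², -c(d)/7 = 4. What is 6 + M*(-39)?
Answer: -39930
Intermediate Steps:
c(d) = -28 (c(d) = -7*4 = -28)
M = 1024 (M = (-28 - 1*4)² = (-28 - 4)² = (-32)² = 1024)
6 + M*(-39) = 6 + 1024*(-39) = 6 - 39936 = -39930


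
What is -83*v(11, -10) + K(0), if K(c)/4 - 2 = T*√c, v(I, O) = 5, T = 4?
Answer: -407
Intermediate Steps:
K(c) = 8 + 16*√c (K(c) = 8 + 4*(4*√c) = 8 + 16*√c)
-83*v(11, -10) + K(0) = -83*5 + (8 + 16*√0) = -415 + (8 + 16*0) = -415 + (8 + 0) = -415 + 8 = -407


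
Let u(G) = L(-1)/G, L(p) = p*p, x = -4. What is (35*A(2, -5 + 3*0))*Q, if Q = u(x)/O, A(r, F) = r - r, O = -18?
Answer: 0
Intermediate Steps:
L(p) = p²
u(G) = 1/G (u(G) = (-1)²/G = 1/G)
A(r, F) = 0
Q = 1/72 (Q = 1/(-4*(-18)) = -¼*(-1/18) = 1/72 ≈ 0.013889)
(35*A(2, -5 + 3*0))*Q = (35*0)*(1/72) = 0*(1/72) = 0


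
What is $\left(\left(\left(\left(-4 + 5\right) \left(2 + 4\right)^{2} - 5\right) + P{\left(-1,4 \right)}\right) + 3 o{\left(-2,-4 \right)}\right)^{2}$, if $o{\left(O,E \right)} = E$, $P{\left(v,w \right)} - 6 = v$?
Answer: $576$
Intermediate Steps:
$P{\left(v,w \right)} = 6 + v$
$\left(\left(\left(\left(-4 + 5\right) \left(2 + 4\right)^{2} - 5\right) + P{\left(-1,4 \right)}\right) + 3 o{\left(-2,-4 \right)}\right)^{2} = \left(\left(\left(\left(-4 + 5\right) \left(2 + 4\right)^{2} - 5\right) + \left(6 - 1\right)\right) + 3 \left(-4\right)\right)^{2} = \left(\left(\left(1 \cdot 6^{2} - 5\right) + 5\right) - 12\right)^{2} = \left(\left(\left(1 \cdot 36 - 5\right) + 5\right) - 12\right)^{2} = \left(\left(\left(36 - 5\right) + 5\right) - 12\right)^{2} = \left(\left(31 + 5\right) - 12\right)^{2} = \left(36 - 12\right)^{2} = 24^{2} = 576$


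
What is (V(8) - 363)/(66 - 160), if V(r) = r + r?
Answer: 347/94 ≈ 3.6915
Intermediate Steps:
V(r) = 2*r
(V(8) - 363)/(66 - 160) = (2*8 - 363)/(66 - 160) = (16 - 363)/(-94) = -347*(-1/94) = 347/94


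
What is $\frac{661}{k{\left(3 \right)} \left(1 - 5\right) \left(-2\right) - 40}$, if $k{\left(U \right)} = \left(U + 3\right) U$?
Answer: $\frac{661}{104} \approx 6.3558$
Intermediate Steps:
$k{\left(U \right)} = U \left(3 + U\right)$ ($k{\left(U \right)} = \left(3 + U\right) U = U \left(3 + U\right)$)
$\frac{661}{k{\left(3 \right)} \left(1 - 5\right) \left(-2\right) - 40} = \frac{661}{3 \left(3 + 3\right) \left(1 - 5\right) \left(-2\right) - 40} = \frac{661}{3 \cdot 6 \left(\left(-4\right) \left(-2\right)\right) - 40} = \frac{661}{18 \cdot 8 - 40} = \frac{661}{144 - 40} = \frac{661}{104}$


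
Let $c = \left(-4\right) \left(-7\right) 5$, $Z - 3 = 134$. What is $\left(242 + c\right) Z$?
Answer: $52334$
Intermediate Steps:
$Z = 137$ ($Z = 3 + 134 = 137$)
$c = 140$ ($c = 28 \cdot 5 = 140$)
$\left(242 + c\right) Z = \left(242 + 140\right) 137 = 382 \cdot 137 = 52334$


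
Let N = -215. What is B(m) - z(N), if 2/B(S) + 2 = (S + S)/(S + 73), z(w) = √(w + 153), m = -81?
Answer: 8/73 - I*√62 ≈ 0.10959 - 7.874*I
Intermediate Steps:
z(w) = √(153 + w)
B(S) = 2/(-2 + 2*S/(73 + S)) (B(S) = 2/(-2 + (S + S)/(S + 73)) = 2/(-2 + (2*S)/(73 + S)) = 2/(-2 + 2*S/(73 + S)))
B(m) - z(N) = (-1 - 1/73*(-81)) - √(153 - 215) = (-1 + 81/73) - √(-62) = 8/73 - I*√62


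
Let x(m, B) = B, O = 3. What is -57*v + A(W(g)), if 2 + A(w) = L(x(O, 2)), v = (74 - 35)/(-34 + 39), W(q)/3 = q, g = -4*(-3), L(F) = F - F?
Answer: -2233/5 ≈ -446.60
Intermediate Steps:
L(F) = 0
g = 12
W(q) = 3*q
v = 39/5 ≈ 7.8000
A(w) = -2 (A(w) = -2 + 0 = -2)
-57*v + A(W(g)) = -57*39/5 - 2 = -2223/5 - 2 = -2233/5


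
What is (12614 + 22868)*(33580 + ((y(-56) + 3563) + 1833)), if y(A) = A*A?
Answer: 1494217984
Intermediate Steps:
y(A) = A**2
(12614 + 22868)*(33580 + ((y(-56) + 3563) + 1833)) = (12614 + 22868)*(33580 + (((-56)**2 + 3563) + 1833)) = 35482*(33580 + ((3136 + 3563) + 1833)) = 35482*(33580 + (6699 + 1833)) = 35482*(33580 + 8532) = 35482*42112 = 1494217984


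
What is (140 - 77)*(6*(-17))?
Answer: -6426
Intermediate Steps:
(140 - 77)*(6*(-17)) = 63*(-102) = -6426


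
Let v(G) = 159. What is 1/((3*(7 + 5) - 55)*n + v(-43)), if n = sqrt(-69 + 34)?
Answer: 159/37916 + 19*I*sqrt(35)/37916 ≈ 0.0041935 + 0.0029646*I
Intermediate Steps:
n = I*sqrt(35) (n = sqrt(-35) = I*sqrt(35) ≈ 5.9161*I)
1/((3*(7 + 5) - 55)*n + v(-43)) = 1/((3*(7 + 5) - 55)*(I*sqrt(35)) + 159) = 1/((3*12 - 55)*(I*sqrt(35)) + 159) = 1/((36 - 55)*(I*sqrt(35)) + 159) = 1/(-19*I*sqrt(35) + 159) = 1/(159 - 19*I*sqrt(35))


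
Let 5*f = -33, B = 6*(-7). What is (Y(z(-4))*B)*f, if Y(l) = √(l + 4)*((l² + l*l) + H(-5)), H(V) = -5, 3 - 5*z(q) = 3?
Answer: -2772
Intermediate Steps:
z(q) = 0 (z(q) = ⅗ - ⅕*3 = ⅗ - ⅗ = 0)
B = -42
f = -33/5 (f = (⅕)*(-33) = -33/5 ≈ -6.6000)
Y(l) = √(4 + l)*(-5 + 2*l²) (Y(l) = √(l + 4)*((l² + l*l) - 5) = √(4 + l)*((l² + l²) - 5) = √(4 + l)*(2*l² - 5) = √(4 + l)*(-5 + 2*l²))
(Y(z(-4))*B)*f = ((√(4 + 0)*(-5 + 2*0²))*(-42))*(-33/5) = ((√4*(-5 + 2*0))*(-42))*(-33/5) = ((2*(-5 + 0))*(-42))*(-33/5) = ((2*(-5))*(-42))*(-33/5) = -10*(-42)*(-33/5) = 420*(-33/5) = -2772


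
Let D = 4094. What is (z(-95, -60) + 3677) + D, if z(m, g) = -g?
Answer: 7831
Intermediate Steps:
(z(-95, -60) + 3677) + D = (-1*(-60) + 3677) + 4094 = (60 + 3677) + 4094 = 3737 + 4094 = 7831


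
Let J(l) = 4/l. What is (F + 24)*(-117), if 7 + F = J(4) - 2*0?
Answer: -2106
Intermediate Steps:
F = -6 (F = -7 + (4/4 - 2*0) = -7 + (4*(1/4) + 0) = -7 + (1 + 0) = -7 + 1 = -6)
(F + 24)*(-117) = (-6 + 24)*(-117) = 18*(-117) = -2106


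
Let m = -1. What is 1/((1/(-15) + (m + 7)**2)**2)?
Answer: 225/290521 ≈ 0.00077447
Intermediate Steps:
1/((1/(-15) + (m + 7)**2)**2) = 1/((1/(-15) + (-1 + 7)**2)**2) = 1/((-1/15 + 6**2)**2) = 1/((-1/15 + 36)**2) = 1/((539/15)**2) = 1/(290521/225) = 225/290521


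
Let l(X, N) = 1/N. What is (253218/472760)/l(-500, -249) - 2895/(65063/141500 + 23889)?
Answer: -106664801802563883/799049157121940 ≈ -133.49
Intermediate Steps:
(253218/472760)/l(-500, -249) - 2895/(65063/141500 + 23889) = (253218/472760)/(1/(-249)) - 2895/(65063/141500 + 23889) = (253218*(1/472760))/(-1/249) - 2895/(65063*(1/141500) + 23889) = (126609/236380)*(-249) - 2895/(65063/141500 + 23889) = -31525641/236380 - 2895/3380358563/141500 = -31525641/236380 - 2895*141500/3380358563 = -31525641/236380 - 409642500/3380358563 = -106664801802563883/799049157121940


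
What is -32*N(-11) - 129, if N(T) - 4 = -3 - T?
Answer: -513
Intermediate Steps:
N(T) = 1 - T (N(T) = 4 + (-3 - T) = 1 - T)
-32*N(-11) - 129 = -32*(1 - 1*(-11)) - 129 = -32*(1 + 11) - 129 = -32*12 - 129 = -384 - 129 = -513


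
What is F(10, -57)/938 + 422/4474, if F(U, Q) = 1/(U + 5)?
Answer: 2971007/31474590 ≈ 0.094394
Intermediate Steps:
F(U, Q) = 1/(5 + U)
F(10, -57)/938 + 422/4474 = 1/((5 + 10)*938) + 422/4474 = (1/938)/15 + 422*(1/4474) = (1/15)*(1/938) + 211/2237 = 1/14070 + 211/2237 = 2971007/31474590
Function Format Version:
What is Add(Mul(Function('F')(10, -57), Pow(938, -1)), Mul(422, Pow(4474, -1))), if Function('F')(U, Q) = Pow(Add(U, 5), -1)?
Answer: Rational(2971007, 31474590) ≈ 0.094394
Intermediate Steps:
Function('F')(U, Q) = Pow(Add(5, U), -1)
Add(Mul(Function('F')(10, -57), Pow(938, -1)), Mul(422, Pow(4474, -1))) = Add(Mul(Pow(Add(5, 10), -1), Pow(938, -1)), Mul(422, Pow(4474, -1))) = Add(Mul(Pow(15, -1), Rational(1, 938)), Mul(422, Rational(1, 4474))) = Add(Mul(Rational(1, 15), Rational(1, 938)), Rational(211, 2237)) = Add(Rational(1, 14070), Rational(211, 2237)) = Rational(2971007, 31474590)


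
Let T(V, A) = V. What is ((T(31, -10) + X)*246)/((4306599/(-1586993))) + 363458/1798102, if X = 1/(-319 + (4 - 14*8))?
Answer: -12589068517944939/4480435942367 ≈ -2809.8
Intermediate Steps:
X = -1/427 (X = 1/(-319 + (4 - 112)) = 1/(-319 - 108) = 1/(-427) = -1/427 ≈ -0.0023419)
((T(31, -10) + X)*246)/((4306599/(-1586993))) + 363458/1798102 = ((31 - 1/427)*246)/((4306599/(-1586993))) + 363458/1798102 = ((13236/427)*246)/((4306599*(-1/1586993))) + 363458*(1/1798102) = 3256056/(427*(-4306599/1586993)) + 181729/899051 = (3256056/427)*(-1586993/4306599) + 181729/899051 = -14003626232/4983517 + 181729/899051 = -12589068517944939/4480435942367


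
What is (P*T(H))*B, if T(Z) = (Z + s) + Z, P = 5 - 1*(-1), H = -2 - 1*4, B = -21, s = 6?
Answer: 756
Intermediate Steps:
H = -6 (H = -2 - 4 = -6)
P = 6 (P = 5 + 1 = 6)
T(Z) = 6 + 2*Z (T(Z) = (Z + 6) + Z = (6 + Z) + Z = 6 + 2*Z)
(P*T(H))*B = (6*(6 + 2*(-6)))*(-21) = (6*(6 - 12))*(-21) = (6*(-6))*(-21) = -36*(-21) = 756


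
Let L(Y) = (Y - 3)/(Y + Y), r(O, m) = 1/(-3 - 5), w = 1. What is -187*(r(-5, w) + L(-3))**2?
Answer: -9163/64 ≈ -143.17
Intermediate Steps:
r(O, m) = -1/8 (r(O, m) = 1/(-8) = -1/8)
L(Y) = (-3 + Y)/(2*Y) (L(Y) = (-3 + Y)/((2*Y)) = (-3 + Y)*(1/(2*Y)) = (-3 + Y)/(2*Y))
-187*(r(-5, w) + L(-3))**2 = -187*(-1/8 + (1/2)*(-3 - 3)/(-3))**2 = -187*(-1/8 + (1/2)*(-1/3)*(-6))**2 = -187*(-1/8 + 1)**2 = -187*(7/8)**2 = -187*49/64 = -9163/64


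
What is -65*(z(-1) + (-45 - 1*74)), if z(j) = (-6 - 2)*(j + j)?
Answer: 6695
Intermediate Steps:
z(j) = -16*j
-65*(z(-1) + (-45 - 1*74)) = -65*(-16*(-1) + (-45 - 1*74)) = -65*(16 + (-45 - 74)) = -65*(16 - 119) = -65*(-103) = 6695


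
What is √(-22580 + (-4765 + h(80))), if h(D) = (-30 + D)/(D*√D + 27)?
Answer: √(-738265 - 8750400*√5)/√(27 + 320*√5) ≈ 165.36*I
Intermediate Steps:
h(D) = (-30 + D)/(27 + D^(3/2)) (h(D) = (-30 + D)/(D^(3/2) + 27) = (-30 + D)/(27 + D^(3/2)))
√(-22580 + (-4765 + h(80))) = √(-22580 + (-4765 + (-30 + 80)/(27 + 80^(3/2)))) = √(-22580 + (-4765 + 50/(27 + 320*√5))) = √(-27345 + 50/(27 + 320*√5))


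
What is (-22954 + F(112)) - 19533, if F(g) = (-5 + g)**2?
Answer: -31038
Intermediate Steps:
(-22954 + F(112)) - 19533 = (-22954 + (-5 + 112)**2) - 19533 = (-22954 + 107**2) - 19533 = (-22954 + 11449) - 19533 = -11505 - 19533 = -31038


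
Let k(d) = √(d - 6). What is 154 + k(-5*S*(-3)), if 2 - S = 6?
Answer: 154 + I*√66 ≈ 154.0 + 8.124*I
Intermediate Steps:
S = -4 (S = 2 - 1*6 = 2 - 6 = -4)
k(d) = √(-6 + d)
154 + k(-5*S*(-3)) = 154 + √(-6 - 5*(-4)*(-3)) = 154 + √(-6 + 20*(-3)) = 154 + √(-6 - 60) = 154 + √(-66) = 154 + I*√66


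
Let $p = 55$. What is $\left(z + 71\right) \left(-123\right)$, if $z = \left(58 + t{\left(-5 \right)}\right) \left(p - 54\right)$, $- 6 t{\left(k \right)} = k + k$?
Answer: $-16072$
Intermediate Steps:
$t{\left(k \right)} = - \frac{k}{3}$ ($t{\left(k \right)} = - \frac{k + k}{6} = - \frac{2 k}{6} = - \frac{k}{3}$)
$z = \frac{179}{3}$ ($z = \left(58 - - \frac{5}{3}\right) \left(55 - 54\right) = \left(58 + \frac{5}{3}\right) 1 = \frac{179}{3} \cdot 1 = \frac{179}{3} \approx 59.667$)
$\left(z + 71\right) \left(-123\right) = \left(\frac{179}{3} + 71\right) \left(-123\right) = \frac{392}{3} \left(-123\right) = -16072$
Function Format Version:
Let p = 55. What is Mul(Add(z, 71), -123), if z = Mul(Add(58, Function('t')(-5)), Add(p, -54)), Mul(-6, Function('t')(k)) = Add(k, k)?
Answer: -16072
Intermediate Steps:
Function('t')(k) = Mul(Rational(-1, 3), k) (Function('t')(k) = Mul(Rational(-1, 6), Add(k, k)) = Mul(Rational(-1, 6), Mul(2, k)) = Mul(Rational(-1, 3), k))
z = Rational(179, 3) (z = Mul(Add(58, Mul(Rational(-1, 3), -5)), Add(55, -54)) = Mul(Add(58, Rational(5, 3)), 1) = Mul(Rational(179, 3), 1) = Rational(179, 3) ≈ 59.667)
Mul(Add(z, 71), -123) = Mul(Add(Rational(179, 3), 71), -123) = Mul(Rational(392, 3), -123) = -16072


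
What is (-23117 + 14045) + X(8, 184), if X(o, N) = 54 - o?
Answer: -9026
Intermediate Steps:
(-23117 + 14045) + X(8, 184) = (-23117 + 14045) + (54 - 1*8) = -9072 + (54 - 8) = -9072 + 46 = -9026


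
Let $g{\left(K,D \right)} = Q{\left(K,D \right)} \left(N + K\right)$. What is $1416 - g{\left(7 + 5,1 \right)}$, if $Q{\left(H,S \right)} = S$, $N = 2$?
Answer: $1402$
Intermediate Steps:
$g{\left(K,D \right)} = D \left(2 + K\right)$
$1416 - g{\left(7 + 5,1 \right)} = 1416 - 1 \left(2 + \left(7 + 5\right)\right) = 1416 - 1 \left(2 + 12\right) = 1416 - 1 \cdot 14 = 1416 - 14 = 1402$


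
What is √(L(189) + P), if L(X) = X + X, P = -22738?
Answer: 2*I*√5590 ≈ 149.53*I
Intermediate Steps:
L(X) = 2*X
√(L(189) + P) = √(2*189 - 22738) = √(378 - 22738) = √(-22360) = 2*I*√5590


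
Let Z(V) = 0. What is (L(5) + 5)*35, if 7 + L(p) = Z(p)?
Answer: -70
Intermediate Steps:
L(p) = -7 (L(p) = -7 + 0 = -7)
(L(5) + 5)*35 = (-7 + 5)*35 = -2*35 = -70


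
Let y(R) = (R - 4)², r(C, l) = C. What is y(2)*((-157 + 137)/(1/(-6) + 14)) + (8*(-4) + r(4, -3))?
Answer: -2804/83 ≈ -33.783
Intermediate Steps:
y(R) = (-4 + R)²
y(2)*((-157 + 137)/(1/(-6) + 14)) + (8*(-4) + r(4, -3)) = (-4 + 2)²*((-157 + 137)/(1/(-6) + 14)) + (8*(-4) + 4) = (-2)²*(-20/(-⅙ + 14)) + (-32 + 4) = 4*(-20/83/6) - 28 = 4*(-20*6/83) - 28 = 4*(-120/83) - 28 = -480/83 - 28 = -2804/83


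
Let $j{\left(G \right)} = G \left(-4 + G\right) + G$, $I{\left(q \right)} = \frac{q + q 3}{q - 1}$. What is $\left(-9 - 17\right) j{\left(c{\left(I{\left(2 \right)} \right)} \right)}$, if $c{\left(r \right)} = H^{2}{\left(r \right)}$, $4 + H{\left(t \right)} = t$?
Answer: $-5408$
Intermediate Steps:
$H{\left(t \right)} = -4 + t$
$I{\left(q \right)} = \frac{4 q}{-1 + q}$ ($I{\left(q \right)} = \frac{q + 3 q}{-1 + q} = \frac{4 q}{-1 + q}$)
$c{\left(r \right)} = \left(-4 + r\right)^{2}$
$j{\left(G \right)} = G + G \left(-4 + G\right)$
$\left(-9 - 17\right) j{\left(c{\left(I{\left(2 \right)} \right)} \right)} = \left(-9 - 17\right) \left(-4 + 4 \cdot 2 \frac{1}{-1 + 2}\right)^{2} \left(-3 + \left(-4 + 4 \cdot 2 \frac{1}{-1 + 2}\right)^{2}\right) = \left(-9 - 17\right) \left(-4 + 4 \cdot 2 \cdot 1^{-1}\right)^{2} \left(-3 + \left(-4 + 4 \cdot 2 \cdot 1^{-1}\right)^{2}\right) = - 26 \left(-4 + 4 \cdot 2 \cdot 1\right)^{2} \left(-3 + \left(-4 + 4 \cdot 2 \cdot 1\right)^{2}\right) = - 26 \left(-4 + 8\right)^{2} \left(-3 + \left(-4 + 8\right)^{2}\right) = - 26 \cdot 4^{2} \left(-3 + 4^{2}\right) = - 26 \cdot 16 \left(-3 + 16\right) = - 26 \cdot 16 \cdot 13 = \left(-26\right) 208 = -5408$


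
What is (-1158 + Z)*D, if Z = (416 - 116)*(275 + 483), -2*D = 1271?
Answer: -143776791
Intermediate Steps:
D = -1271/2 (D = -½*1271 = -1271/2 ≈ -635.50)
Z = 227400 (Z = 300*758 = 227400)
(-1158 + Z)*D = (-1158 + 227400)*(-1271/2) = 226242*(-1271/2) = -143776791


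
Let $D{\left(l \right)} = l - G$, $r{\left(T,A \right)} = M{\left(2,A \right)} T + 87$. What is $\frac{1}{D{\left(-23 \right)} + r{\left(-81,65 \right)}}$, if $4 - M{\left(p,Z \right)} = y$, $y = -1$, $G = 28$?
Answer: $- \frac{1}{369} \approx -0.00271$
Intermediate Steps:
$M{\left(p,Z \right)} = 5$ ($M{\left(p,Z \right)} = 4 - -1 = 4 + 1 = 5$)
$r{\left(T,A \right)} = 87 + 5 T$ ($r{\left(T,A \right)} = 5 T + 87 = 87 + 5 T$)
$D{\left(l \right)} = -28 + l$ ($D{\left(l \right)} = l - 28 = -28 + l$)
$\frac{1}{D{\left(-23 \right)} + r{\left(-81,65 \right)}} = \frac{1}{\left(-28 - 23\right) + \left(87 + 5 \left(-81\right)\right)} = \frac{1}{-51 + \left(87 - 405\right)} = \frac{1}{-51 - 318} = \frac{1}{-369} = - \frac{1}{369}$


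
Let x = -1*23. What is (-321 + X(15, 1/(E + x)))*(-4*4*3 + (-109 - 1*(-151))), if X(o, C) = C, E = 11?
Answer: 3853/2 ≈ 1926.5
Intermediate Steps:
x = -23
(-321 + X(15, 1/(E + x)))*(-4*4*3 + (-109 - 1*(-151))) = (-321 + 1/(11 - 23))*(-4*4*3 + (-109 - 1*(-151))) = (-321 + 1/(-12))*(-16*3 + (-109 + 151)) = (-321 - 1/12)*(-48 + 42) = -3853/12*(-6) = 3853/2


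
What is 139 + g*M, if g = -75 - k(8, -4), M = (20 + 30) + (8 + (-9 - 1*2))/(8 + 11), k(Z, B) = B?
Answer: -64596/19 ≈ -3399.8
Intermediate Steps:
M = 947/19 (M = 50 + (8 + (-9 - 2))/19 = 50 + (8 - 11)*(1/19) = 50 - 3*1/19 = 50 - 3/19 = 947/19 ≈ 49.842)
g = -71 (g = -75 - 1*(-4) = -75 + 4 = -71)
139 + g*M = 139 - 71*947/19 = 139 - 67237/19 = -64596/19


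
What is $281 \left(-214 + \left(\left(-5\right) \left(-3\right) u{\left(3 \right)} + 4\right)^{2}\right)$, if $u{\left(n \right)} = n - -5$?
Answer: $4260522$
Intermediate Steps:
$u{\left(n \right)} = 5 + n$ ($u{\left(n \right)} = n + 5 = 5 + n$)
$281 \left(-214 + \left(\left(-5\right) \left(-3\right) u{\left(3 \right)} + 4\right)^{2}\right) = 281 \left(-214 + \left(\left(-5\right) \left(-3\right) \left(5 + 3\right) + 4\right)^{2}\right) = 281 \left(-214 + \left(15 \cdot 8 + 4\right)^{2}\right) = 281 \left(-214 + \left(120 + 4\right)^{2}\right) = 281 \left(-214 + 124^{2}\right) = 281 \left(-214 + 15376\right) = 281 \cdot 15162 = 4260522$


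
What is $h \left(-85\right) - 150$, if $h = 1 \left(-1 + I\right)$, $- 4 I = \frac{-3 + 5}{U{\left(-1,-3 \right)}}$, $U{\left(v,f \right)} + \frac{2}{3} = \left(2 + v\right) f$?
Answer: $- \frac{1685}{22} \approx -76.591$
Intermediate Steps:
$U{\left(v,f \right)} = - \frac{2}{3} + f \left(2 + v\right)$ ($U{\left(v,f \right)} = - \frac{2}{3} + \left(2 + v\right) f = - \frac{2}{3} + f \left(2 + v\right)$)
$I = \frac{3}{22}$ ($I = - \frac{\left(-3 + 5\right) \frac{1}{- \frac{2}{3} + 2 \left(-3\right) - -3}}{4} = - \frac{2 \frac{1}{- \frac{2}{3} - 6 + 3}}{4} = - \frac{2 \frac{1}{- \frac{11}{3}}}{4} = - \frac{2 \left(- \frac{3}{11}\right)}{4} = \left(- \frac{1}{4}\right) \left(- \frac{6}{11}\right) = \frac{3}{22} \approx 0.13636$)
$h = - \frac{19}{22}$ ($h = 1 \left(-1 + \frac{3}{22}\right) = 1 \left(- \frac{19}{22}\right) = - \frac{19}{22} \approx -0.86364$)
$h \left(-85\right) - 150 = \left(- \frac{19}{22}\right) \left(-85\right) - 150 = \frac{1615}{22} - 150 = - \frac{1685}{22}$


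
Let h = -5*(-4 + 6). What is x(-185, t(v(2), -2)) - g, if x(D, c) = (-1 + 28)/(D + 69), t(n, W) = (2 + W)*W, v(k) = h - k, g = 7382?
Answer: -856339/116 ≈ -7382.2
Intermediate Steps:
h = -10 (h = -5*2 = -10)
v(k) = -10 - k
t(n, W) = W*(2 + W)
x(D, c) = 27/(69 + D)
x(-185, t(v(2), -2)) - g = 27/(69 - 185) - 1*7382 = 27/(-116) - 7382 = 27*(-1/116) - 7382 = -27/116 - 7382 = -856339/116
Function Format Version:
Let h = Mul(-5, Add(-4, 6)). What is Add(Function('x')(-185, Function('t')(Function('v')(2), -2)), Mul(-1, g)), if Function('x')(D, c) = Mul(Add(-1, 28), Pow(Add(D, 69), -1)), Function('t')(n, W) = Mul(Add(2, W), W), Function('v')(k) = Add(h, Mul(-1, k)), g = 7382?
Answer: Rational(-856339, 116) ≈ -7382.2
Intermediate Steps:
h = -10 (h = Mul(-5, 2) = -10)
Function('v')(k) = Add(-10, Mul(-1, k))
Function('t')(n, W) = Mul(W, Add(2, W))
Function('x')(D, c) = Mul(27, Pow(Add(69, D), -1))
Add(Function('x')(-185, Function('t')(Function('v')(2), -2)), Mul(-1, g)) = Add(Mul(27, Pow(Add(69, -185), -1)), Mul(-1, 7382)) = Add(Mul(27, Pow(-116, -1)), -7382) = Add(Mul(27, Rational(-1, 116)), -7382) = Add(Rational(-27, 116), -7382) = Rational(-856339, 116)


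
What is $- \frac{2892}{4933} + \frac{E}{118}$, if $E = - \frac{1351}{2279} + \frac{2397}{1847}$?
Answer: $- \frac{710907403675}{1225107920711} \approx -0.58028$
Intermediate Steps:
$E = \frac{2967466}{4209313}$ ($E = \left(-1351\right) \frac{1}{2279} + 2397 \cdot \frac{1}{1847} = - \frac{1351}{2279} + \frac{2397}{1847} = \frac{2967466}{4209313} \approx 0.70498$)
$- \frac{2892}{4933} + \frac{E}{118} = - \frac{2892}{4933} + \frac{2967466}{4209313 \cdot 118} = \left(-2892\right) \frac{1}{4933} + \frac{2967466}{4209313} \cdot \frac{1}{118} = - \frac{2892}{4933} + \frac{1483733}{248349467} = - \frac{710907403675}{1225107920711}$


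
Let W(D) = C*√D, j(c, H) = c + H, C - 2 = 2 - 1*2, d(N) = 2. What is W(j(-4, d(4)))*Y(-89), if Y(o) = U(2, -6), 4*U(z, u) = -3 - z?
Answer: -5*I*√2/2 ≈ -3.5355*I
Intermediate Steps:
U(z, u) = -¾ - z/4 (U(z, u) = (-3 - z)/4 = -¾ - z/4)
Y(o) = -5/4 (Y(o) = -¾ - ¼*2 = -¾ - ½ = -5/4)
C = 2 (C = 2 + (2 - 1*2) = 2 + (2 - 2) = 2 + 0 = 2)
j(c, H) = H + c
W(D) = 2*√D
W(j(-4, d(4)))*Y(-89) = (2*√(2 - 4))*(-5/4) = (2*√(-2))*(-5/4) = (2*(I*√2))*(-5/4) = (2*I*√2)*(-5/4) = -5*I*√2/2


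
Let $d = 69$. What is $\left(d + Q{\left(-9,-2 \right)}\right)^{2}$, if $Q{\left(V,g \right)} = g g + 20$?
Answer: $8649$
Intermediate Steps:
$Q{\left(V,g \right)} = 20 + g^{2}$ ($Q{\left(V,g \right)} = g^{2} + 20 = 20 + g^{2}$)
$\left(d + Q{\left(-9,-2 \right)}\right)^{2} = \left(69 + \left(20 + \left(-2\right)^{2}\right)\right)^{2} = \left(69 + \left(20 + 4\right)\right)^{2} = \left(69 + 24\right)^{2} = 93^{2} = 8649$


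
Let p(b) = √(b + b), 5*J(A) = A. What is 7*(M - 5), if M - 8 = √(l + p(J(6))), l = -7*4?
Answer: 21 + 7*√(-700 + 10*√15)/5 ≈ 21.0 + 36.001*I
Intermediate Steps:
J(A) = A/5
p(b) = √2*√b (p(b) = √(2*b) = √2*√b)
l = -28
M = 8 + √(-28 + 2*√15/5) (M = 8 + √(-28 + √2*√((⅕)*6)) = 8 + √(-28 + √2*√(6/5)) = 8 + √(-28 + √2*(√30/5)) = 8 + √(-28 + 2*√15/5) ≈ 8.0 + 5.143*I)
7*(M - 5) = 7*((8 + √(-700 + 10*√15)/5) - 5) = 7*(3 + √(-700 + 10*√15)/5) = 21 + 7*√(-700 + 10*√15)/5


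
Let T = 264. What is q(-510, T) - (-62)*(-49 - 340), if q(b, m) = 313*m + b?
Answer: 58004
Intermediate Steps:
q(b, m) = b + 313*m
q(-510, T) - (-62)*(-49 - 340) = (-510 + 313*264) - (-62)*(-49 - 340) = (-510 + 82632) - (-62)*(-389) = 82122 - 1*24118 = 82122 - 24118 = 58004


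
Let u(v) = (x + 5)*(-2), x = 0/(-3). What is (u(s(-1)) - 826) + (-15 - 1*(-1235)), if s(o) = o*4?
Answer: 384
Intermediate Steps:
x = 0 (x = 0*(-1/3) = 0)
s(o) = 4*o
u(v) = -10 (u(v) = (0 + 5)*(-2) = 5*(-2) = -10)
(u(s(-1)) - 826) + (-15 - 1*(-1235)) = (-10 - 826) + (-15 - 1*(-1235)) = -836 + (-15 + 1235) = -836 + 1220 = 384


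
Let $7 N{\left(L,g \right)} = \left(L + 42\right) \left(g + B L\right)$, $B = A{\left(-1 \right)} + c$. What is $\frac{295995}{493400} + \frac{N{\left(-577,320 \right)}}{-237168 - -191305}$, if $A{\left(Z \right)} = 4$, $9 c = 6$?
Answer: $- \frac{318770349923}{95040977640} \approx -3.354$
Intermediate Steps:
$c = \frac{2}{3}$ ($c = \frac{1}{9} \cdot 6 = \frac{2}{3} \approx 0.66667$)
$B = \frac{14}{3}$ ($B = 4 + \frac{2}{3} = \frac{14}{3} \approx 4.6667$)
$N{\left(L,g \right)} = \frac{\left(42 + L\right) \left(g + \frac{14 L}{3}\right)}{7}$ ($N{\left(L,g \right)} = \frac{\left(L + 42\right) \left(g + \frac{14 L}{3}\right)}{7} = \frac{\left(42 + L\right) \left(g + \frac{14 L}{3}\right)}{7}$)
$\frac{295995}{493400} + \frac{N{\left(-577,320 \right)}}{-237168 - -191305} = \frac{295995}{493400} + \frac{6 \cdot 320 + 28 \left(-577\right) + \frac{2 \left(-577\right)^{2}}{3} + \frac{1}{7} \left(-577\right) 320}{-237168 - -191305} = 295995 \cdot \frac{1}{493400} + \frac{1920 - 16156 + \frac{2}{3} \cdot 332929 - \frac{184640}{7}}{-237168 + 191305} = \frac{59199}{98680} + \frac{1920 - 16156 + \frac{665858}{3} - \frac{184640}{7}}{-45863} = \frac{59199}{98680} + \frac{3808130}{21} \left(- \frac{1}{45863}\right) = \frac{59199}{98680} - \frac{3808130}{963123} = - \frac{318770349923}{95040977640}$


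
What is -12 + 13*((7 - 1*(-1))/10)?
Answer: -8/5 ≈ -1.6000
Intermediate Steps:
-12 + 13*((7 - 1*(-1))/10) = -12 + 13*((7 + 1)*(1/10)) = -12 + 13*(8*(1/10)) = -12 + 13*(4/5) = -12 + 52/5 = -8/5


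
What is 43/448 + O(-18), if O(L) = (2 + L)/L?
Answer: 3971/4032 ≈ 0.98487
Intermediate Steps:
O(L) = (2 + L)/L
43/448 + O(-18) = 43/448 + (2 - 18)/(-18) = 43*(1/448) - 1/18*(-16) = 43/448 + 8/9 = 3971/4032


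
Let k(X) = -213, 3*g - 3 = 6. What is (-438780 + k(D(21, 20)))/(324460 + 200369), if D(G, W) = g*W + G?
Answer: -146331/174943 ≈ -0.83645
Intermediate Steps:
g = 3 (g = 1 + (⅓)*6 = 1 + 2 = 3)
D(G, W) = G + 3*W (D(G, W) = 3*W + G = G + 3*W)
(-438780 + k(D(21, 20)))/(324460 + 200369) = (-438780 - 213)/(324460 + 200369) = -438993/524829 = -438993*1/524829 = -146331/174943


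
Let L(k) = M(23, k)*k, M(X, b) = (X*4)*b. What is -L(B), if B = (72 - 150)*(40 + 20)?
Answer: -2015020800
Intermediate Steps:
M(X, b) = 4*X*b (M(X, b) = (4*X)*b = 4*X*b)
B = -4680 (B = -78*60 = -4680)
L(k) = 92*k**2 (L(k) = (4*23*k)*k = (92*k)*k = 92*k**2)
-L(B) = -92*(-4680)**2 = -92*21902400 = -1*2015020800 = -2015020800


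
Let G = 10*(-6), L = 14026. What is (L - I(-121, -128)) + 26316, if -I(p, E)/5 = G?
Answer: 40042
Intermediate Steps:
G = -60
I(p, E) = 300 (I(p, E) = -5*(-60) = 300)
(L - I(-121, -128)) + 26316 = (14026 - 1*300) + 26316 = (14026 - 300) + 26316 = 13726 + 26316 = 40042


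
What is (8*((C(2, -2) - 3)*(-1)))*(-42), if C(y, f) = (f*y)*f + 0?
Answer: 1680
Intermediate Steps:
C(y, f) = y*f**2 (C(y, f) = y*f**2 + 0 = y*f**2)
(8*((C(2, -2) - 3)*(-1)))*(-42) = (8*((2*(-2)**2 - 3)*(-1)))*(-42) = (8*((2*4 - 3)*(-1)))*(-42) = (8*((8 - 3)*(-1)))*(-42) = (8*(5*(-1)))*(-42) = (8*(-5))*(-42) = -40*(-42) = 1680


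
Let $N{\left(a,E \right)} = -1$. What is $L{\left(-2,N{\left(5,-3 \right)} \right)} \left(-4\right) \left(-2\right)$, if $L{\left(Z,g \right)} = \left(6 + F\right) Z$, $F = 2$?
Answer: $-128$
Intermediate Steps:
$L{\left(Z,g \right)} = 8 Z$ ($L{\left(Z,g \right)} = \left(6 + 2\right) Z = 8 Z$)
$L{\left(-2,N{\left(5,-3 \right)} \right)} \left(-4\right) \left(-2\right) = 8 \left(-2\right) \left(-4\right) \left(-2\right) = \left(-16\right) \left(-4\right) \left(-2\right) = 64 \left(-2\right) = -128$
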